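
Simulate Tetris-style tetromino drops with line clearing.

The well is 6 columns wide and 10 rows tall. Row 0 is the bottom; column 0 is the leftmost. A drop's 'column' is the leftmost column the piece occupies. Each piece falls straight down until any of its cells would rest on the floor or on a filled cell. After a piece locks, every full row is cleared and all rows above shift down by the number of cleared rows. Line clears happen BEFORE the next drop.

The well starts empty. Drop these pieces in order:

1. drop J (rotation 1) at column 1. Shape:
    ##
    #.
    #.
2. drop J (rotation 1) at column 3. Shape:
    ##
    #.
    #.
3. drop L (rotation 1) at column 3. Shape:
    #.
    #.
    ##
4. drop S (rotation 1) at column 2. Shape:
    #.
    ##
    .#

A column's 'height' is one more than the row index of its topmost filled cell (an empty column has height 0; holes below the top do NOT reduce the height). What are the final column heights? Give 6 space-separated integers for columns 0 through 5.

Drop 1: J rot1 at col 1 lands with bottom-row=0; cleared 0 line(s) (total 0); column heights now [0 3 3 0 0 0], max=3
Drop 2: J rot1 at col 3 lands with bottom-row=0; cleared 0 line(s) (total 0); column heights now [0 3 3 3 3 0], max=3
Drop 3: L rot1 at col 3 lands with bottom-row=3; cleared 0 line(s) (total 0); column heights now [0 3 3 6 4 0], max=6
Drop 4: S rot1 at col 2 lands with bottom-row=6; cleared 0 line(s) (total 0); column heights now [0 3 9 8 4 0], max=9

Answer: 0 3 9 8 4 0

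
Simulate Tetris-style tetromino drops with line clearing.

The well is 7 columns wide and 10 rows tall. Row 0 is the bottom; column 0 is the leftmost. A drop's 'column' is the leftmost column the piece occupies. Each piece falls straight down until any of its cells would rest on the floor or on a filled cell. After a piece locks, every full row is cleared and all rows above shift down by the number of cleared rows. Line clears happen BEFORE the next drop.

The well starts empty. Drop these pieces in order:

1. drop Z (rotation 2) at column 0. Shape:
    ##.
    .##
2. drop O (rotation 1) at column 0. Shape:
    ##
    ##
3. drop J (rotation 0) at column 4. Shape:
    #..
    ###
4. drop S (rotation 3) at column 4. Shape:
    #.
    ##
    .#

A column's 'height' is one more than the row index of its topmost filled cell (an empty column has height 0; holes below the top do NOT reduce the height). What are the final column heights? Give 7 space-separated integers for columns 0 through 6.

Drop 1: Z rot2 at col 0 lands with bottom-row=0; cleared 0 line(s) (total 0); column heights now [2 2 1 0 0 0 0], max=2
Drop 2: O rot1 at col 0 lands with bottom-row=2; cleared 0 line(s) (total 0); column heights now [4 4 1 0 0 0 0], max=4
Drop 3: J rot0 at col 4 lands with bottom-row=0; cleared 0 line(s) (total 0); column heights now [4 4 1 0 2 1 1], max=4
Drop 4: S rot3 at col 4 lands with bottom-row=1; cleared 0 line(s) (total 0); column heights now [4 4 1 0 4 3 1], max=4

Answer: 4 4 1 0 4 3 1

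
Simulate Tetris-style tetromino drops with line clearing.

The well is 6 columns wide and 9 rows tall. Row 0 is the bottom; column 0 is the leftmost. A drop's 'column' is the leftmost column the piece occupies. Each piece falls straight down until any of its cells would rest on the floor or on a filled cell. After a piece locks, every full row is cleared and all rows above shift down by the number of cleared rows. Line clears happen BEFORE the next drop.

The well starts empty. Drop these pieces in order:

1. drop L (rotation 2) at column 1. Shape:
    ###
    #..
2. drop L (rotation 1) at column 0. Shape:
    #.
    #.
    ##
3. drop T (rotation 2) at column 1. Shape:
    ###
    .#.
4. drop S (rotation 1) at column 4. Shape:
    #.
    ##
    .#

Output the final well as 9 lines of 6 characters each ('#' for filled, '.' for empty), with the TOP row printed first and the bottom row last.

Answer: ......
......
......
......
#.....
####..
###.#.
.#####
.#...#

Derivation:
Drop 1: L rot2 at col 1 lands with bottom-row=0; cleared 0 line(s) (total 0); column heights now [0 2 2 2 0 0], max=2
Drop 2: L rot1 at col 0 lands with bottom-row=2; cleared 0 line(s) (total 0); column heights now [5 3 2 2 0 0], max=5
Drop 3: T rot2 at col 1 lands with bottom-row=2; cleared 0 line(s) (total 0); column heights now [5 4 4 4 0 0], max=5
Drop 4: S rot1 at col 4 lands with bottom-row=0; cleared 0 line(s) (total 0); column heights now [5 4 4 4 3 2], max=5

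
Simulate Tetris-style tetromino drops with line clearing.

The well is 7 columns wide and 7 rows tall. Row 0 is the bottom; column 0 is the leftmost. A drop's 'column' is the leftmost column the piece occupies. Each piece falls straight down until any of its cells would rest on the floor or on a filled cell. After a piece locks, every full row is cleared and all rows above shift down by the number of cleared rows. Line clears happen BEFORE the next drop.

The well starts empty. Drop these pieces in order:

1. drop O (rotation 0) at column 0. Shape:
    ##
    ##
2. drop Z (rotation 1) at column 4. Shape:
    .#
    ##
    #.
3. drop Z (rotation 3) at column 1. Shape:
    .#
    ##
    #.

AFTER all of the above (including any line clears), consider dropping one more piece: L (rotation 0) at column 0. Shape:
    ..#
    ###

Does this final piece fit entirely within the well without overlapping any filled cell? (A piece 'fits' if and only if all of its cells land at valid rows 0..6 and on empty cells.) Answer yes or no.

Drop 1: O rot0 at col 0 lands with bottom-row=0; cleared 0 line(s) (total 0); column heights now [2 2 0 0 0 0 0], max=2
Drop 2: Z rot1 at col 4 lands with bottom-row=0; cleared 0 line(s) (total 0); column heights now [2 2 0 0 2 3 0], max=3
Drop 3: Z rot3 at col 1 lands with bottom-row=2; cleared 0 line(s) (total 0); column heights now [2 4 5 0 2 3 0], max=5
Test piece L rot0 at col 0 (width 3): heights before test = [2 4 5 0 2 3 0]; fits = True

Answer: yes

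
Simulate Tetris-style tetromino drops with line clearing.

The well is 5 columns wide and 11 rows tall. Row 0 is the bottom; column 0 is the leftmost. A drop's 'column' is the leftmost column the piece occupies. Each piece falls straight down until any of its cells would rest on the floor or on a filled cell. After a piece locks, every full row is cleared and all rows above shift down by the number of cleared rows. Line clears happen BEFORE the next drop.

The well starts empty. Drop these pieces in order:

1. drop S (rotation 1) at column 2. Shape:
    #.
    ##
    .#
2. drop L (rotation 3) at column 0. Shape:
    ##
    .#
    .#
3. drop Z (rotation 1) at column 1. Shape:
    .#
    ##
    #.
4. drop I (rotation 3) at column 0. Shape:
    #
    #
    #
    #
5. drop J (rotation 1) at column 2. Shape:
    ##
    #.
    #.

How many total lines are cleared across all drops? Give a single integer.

Answer: 0

Derivation:
Drop 1: S rot1 at col 2 lands with bottom-row=0; cleared 0 line(s) (total 0); column heights now [0 0 3 2 0], max=3
Drop 2: L rot3 at col 0 lands with bottom-row=0; cleared 0 line(s) (total 0); column heights now [3 3 3 2 0], max=3
Drop 3: Z rot1 at col 1 lands with bottom-row=3; cleared 0 line(s) (total 0); column heights now [3 5 6 2 0], max=6
Drop 4: I rot3 at col 0 lands with bottom-row=3; cleared 0 line(s) (total 0); column heights now [7 5 6 2 0], max=7
Drop 5: J rot1 at col 2 lands with bottom-row=6; cleared 0 line(s) (total 0); column heights now [7 5 9 9 0], max=9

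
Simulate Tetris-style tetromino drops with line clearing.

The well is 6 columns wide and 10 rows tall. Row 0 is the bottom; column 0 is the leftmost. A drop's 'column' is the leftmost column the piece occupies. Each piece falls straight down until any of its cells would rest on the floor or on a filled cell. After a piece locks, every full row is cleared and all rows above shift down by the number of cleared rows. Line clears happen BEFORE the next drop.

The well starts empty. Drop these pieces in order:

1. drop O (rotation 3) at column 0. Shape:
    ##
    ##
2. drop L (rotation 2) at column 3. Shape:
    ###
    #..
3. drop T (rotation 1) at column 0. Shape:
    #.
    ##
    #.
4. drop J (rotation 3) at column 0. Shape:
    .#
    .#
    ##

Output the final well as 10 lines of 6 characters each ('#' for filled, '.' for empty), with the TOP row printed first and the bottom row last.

Drop 1: O rot3 at col 0 lands with bottom-row=0; cleared 0 line(s) (total 0); column heights now [2 2 0 0 0 0], max=2
Drop 2: L rot2 at col 3 lands with bottom-row=0; cleared 0 line(s) (total 0); column heights now [2 2 0 2 2 2], max=2
Drop 3: T rot1 at col 0 lands with bottom-row=2; cleared 0 line(s) (total 0); column heights now [5 4 0 2 2 2], max=5
Drop 4: J rot3 at col 0 lands with bottom-row=5; cleared 0 line(s) (total 0); column heights now [6 8 0 2 2 2], max=8

Answer: ......
......
.#....
.#....
##....
#.....
##....
#.....
##.###
##.#..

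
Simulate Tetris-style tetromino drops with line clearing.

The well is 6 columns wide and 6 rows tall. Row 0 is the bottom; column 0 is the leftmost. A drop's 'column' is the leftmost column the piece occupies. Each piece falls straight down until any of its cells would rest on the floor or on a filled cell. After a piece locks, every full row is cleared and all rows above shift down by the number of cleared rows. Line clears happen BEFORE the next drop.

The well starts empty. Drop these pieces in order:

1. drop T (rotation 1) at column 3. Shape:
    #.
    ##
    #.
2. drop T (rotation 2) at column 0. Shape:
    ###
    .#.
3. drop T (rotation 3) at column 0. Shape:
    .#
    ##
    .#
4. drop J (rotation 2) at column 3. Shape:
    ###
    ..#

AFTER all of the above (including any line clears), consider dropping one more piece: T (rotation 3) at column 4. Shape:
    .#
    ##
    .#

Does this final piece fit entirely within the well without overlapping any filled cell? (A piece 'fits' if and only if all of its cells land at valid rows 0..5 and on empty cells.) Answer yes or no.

Answer: no

Derivation:
Drop 1: T rot1 at col 3 lands with bottom-row=0; cleared 0 line(s) (total 0); column heights now [0 0 0 3 2 0], max=3
Drop 2: T rot2 at col 0 lands with bottom-row=0; cleared 0 line(s) (total 0); column heights now [2 2 2 3 2 0], max=3
Drop 3: T rot3 at col 0 lands with bottom-row=2; cleared 0 line(s) (total 0); column heights now [4 5 2 3 2 0], max=5
Drop 4: J rot2 at col 3 lands with bottom-row=2; cleared 0 line(s) (total 0); column heights now [4 5 2 4 4 4], max=5
Test piece T rot3 at col 4 (width 2): heights before test = [4 5 2 4 4 4]; fits = False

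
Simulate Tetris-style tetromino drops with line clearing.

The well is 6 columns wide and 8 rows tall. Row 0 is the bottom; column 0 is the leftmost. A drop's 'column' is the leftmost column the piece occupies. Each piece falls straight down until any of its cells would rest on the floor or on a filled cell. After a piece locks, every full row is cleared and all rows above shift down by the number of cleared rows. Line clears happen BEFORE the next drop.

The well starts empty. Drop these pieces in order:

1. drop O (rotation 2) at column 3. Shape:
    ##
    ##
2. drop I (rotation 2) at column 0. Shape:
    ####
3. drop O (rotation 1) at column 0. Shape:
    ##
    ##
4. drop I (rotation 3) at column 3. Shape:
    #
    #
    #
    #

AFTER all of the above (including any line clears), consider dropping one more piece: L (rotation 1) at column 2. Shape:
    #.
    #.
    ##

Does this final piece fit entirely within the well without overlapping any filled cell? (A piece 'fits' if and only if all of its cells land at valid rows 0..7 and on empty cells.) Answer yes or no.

Drop 1: O rot2 at col 3 lands with bottom-row=0; cleared 0 line(s) (total 0); column heights now [0 0 0 2 2 0], max=2
Drop 2: I rot2 at col 0 lands with bottom-row=2; cleared 0 line(s) (total 0); column heights now [3 3 3 3 2 0], max=3
Drop 3: O rot1 at col 0 lands with bottom-row=3; cleared 0 line(s) (total 0); column heights now [5 5 3 3 2 0], max=5
Drop 4: I rot3 at col 3 lands with bottom-row=3; cleared 0 line(s) (total 0); column heights now [5 5 3 7 2 0], max=7
Test piece L rot1 at col 2 (width 2): heights before test = [5 5 3 7 2 0]; fits = False

Answer: no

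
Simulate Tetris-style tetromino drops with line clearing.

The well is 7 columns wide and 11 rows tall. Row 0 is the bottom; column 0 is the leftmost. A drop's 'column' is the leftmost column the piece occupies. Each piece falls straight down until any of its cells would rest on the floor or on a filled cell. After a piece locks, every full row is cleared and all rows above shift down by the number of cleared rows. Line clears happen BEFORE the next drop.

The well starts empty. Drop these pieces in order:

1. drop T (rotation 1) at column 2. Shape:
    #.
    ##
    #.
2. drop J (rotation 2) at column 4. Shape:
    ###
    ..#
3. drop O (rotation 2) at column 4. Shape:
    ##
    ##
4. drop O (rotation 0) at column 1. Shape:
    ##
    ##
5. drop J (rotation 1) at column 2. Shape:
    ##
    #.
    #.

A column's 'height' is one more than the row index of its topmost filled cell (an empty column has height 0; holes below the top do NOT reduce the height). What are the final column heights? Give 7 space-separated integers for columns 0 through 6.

Answer: 0 5 8 8 4 4 2

Derivation:
Drop 1: T rot1 at col 2 lands with bottom-row=0; cleared 0 line(s) (total 0); column heights now [0 0 3 2 0 0 0], max=3
Drop 2: J rot2 at col 4 lands with bottom-row=0; cleared 0 line(s) (total 0); column heights now [0 0 3 2 2 2 2], max=3
Drop 3: O rot2 at col 4 lands with bottom-row=2; cleared 0 line(s) (total 0); column heights now [0 0 3 2 4 4 2], max=4
Drop 4: O rot0 at col 1 lands with bottom-row=3; cleared 0 line(s) (total 0); column heights now [0 5 5 2 4 4 2], max=5
Drop 5: J rot1 at col 2 lands with bottom-row=5; cleared 0 line(s) (total 0); column heights now [0 5 8 8 4 4 2], max=8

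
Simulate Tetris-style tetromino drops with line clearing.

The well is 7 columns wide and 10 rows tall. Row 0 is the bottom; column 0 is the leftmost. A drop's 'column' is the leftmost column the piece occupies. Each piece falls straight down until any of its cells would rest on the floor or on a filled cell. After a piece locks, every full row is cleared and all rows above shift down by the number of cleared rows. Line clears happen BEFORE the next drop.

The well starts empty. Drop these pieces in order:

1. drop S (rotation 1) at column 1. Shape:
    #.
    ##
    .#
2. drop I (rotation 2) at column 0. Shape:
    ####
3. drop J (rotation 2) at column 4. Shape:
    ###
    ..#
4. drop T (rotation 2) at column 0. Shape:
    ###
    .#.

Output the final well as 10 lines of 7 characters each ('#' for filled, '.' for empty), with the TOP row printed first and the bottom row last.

Drop 1: S rot1 at col 1 lands with bottom-row=0; cleared 0 line(s) (total 0); column heights now [0 3 2 0 0 0 0], max=3
Drop 2: I rot2 at col 0 lands with bottom-row=3; cleared 0 line(s) (total 0); column heights now [4 4 4 4 0 0 0], max=4
Drop 3: J rot2 at col 4 lands with bottom-row=0; cleared 0 line(s) (total 0); column heights now [4 4 4 4 2 2 2], max=4
Drop 4: T rot2 at col 0 lands with bottom-row=4; cleared 0 line(s) (total 0); column heights now [6 6 6 4 2 2 2], max=6

Answer: .......
.......
.......
.......
###....
.#.....
####...
.#.....
.##.###
..#...#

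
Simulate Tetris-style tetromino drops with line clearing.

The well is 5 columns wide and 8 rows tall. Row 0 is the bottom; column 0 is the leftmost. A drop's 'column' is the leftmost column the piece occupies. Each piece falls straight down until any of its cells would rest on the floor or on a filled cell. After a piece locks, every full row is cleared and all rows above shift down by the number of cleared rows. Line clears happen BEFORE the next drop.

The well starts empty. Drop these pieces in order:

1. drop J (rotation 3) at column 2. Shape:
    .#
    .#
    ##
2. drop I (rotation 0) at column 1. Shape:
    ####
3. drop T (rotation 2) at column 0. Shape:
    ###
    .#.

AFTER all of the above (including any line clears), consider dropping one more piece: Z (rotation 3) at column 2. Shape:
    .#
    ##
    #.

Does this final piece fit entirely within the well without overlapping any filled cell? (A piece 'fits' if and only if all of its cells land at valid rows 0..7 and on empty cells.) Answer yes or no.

Drop 1: J rot3 at col 2 lands with bottom-row=0; cleared 0 line(s) (total 0); column heights now [0 0 1 3 0], max=3
Drop 2: I rot0 at col 1 lands with bottom-row=3; cleared 0 line(s) (total 0); column heights now [0 4 4 4 4], max=4
Drop 3: T rot2 at col 0 lands with bottom-row=4; cleared 0 line(s) (total 0); column heights now [6 6 6 4 4], max=6
Test piece Z rot3 at col 2 (width 2): heights before test = [6 6 6 4 4]; fits = False

Answer: no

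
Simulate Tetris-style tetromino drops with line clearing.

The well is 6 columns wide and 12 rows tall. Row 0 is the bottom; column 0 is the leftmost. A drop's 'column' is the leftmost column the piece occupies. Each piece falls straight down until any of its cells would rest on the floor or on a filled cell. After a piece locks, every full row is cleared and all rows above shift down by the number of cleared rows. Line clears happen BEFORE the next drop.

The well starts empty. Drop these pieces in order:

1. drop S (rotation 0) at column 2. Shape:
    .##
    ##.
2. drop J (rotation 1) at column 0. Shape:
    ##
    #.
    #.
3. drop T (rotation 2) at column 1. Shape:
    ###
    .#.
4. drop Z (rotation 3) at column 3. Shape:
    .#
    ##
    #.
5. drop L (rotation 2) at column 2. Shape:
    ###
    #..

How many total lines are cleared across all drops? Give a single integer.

Drop 1: S rot0 at col 2 lands with bottom-row=0; cleared 0 line(s) (total 0); column heights now [0 0 1 2 2 0], max=2
Drop 2: J rot1 at col 0 lands with bottom-row=0; cleared 0 line(s) (total 0); column heights now [3 3 1 2 2 0], max=3
Drop 3: T rot2 at col 1 lands with bottom-row=2; cleared 0 line(s) (total 0); column heights now [3 4 4 4 2 0], max=4
Drop 4: Z rot3 at col 3 lands with bottom-row=4; cleared 0 line(s) (total 0); column heights now [3 4 4 6 7 0], max=7
Drop 5: L rot2 at col 2 lands with bottom-row=6; cleared 0 line(s) (total 0); column heights now [3 4 8 8 8 0], max=8

Answer: 0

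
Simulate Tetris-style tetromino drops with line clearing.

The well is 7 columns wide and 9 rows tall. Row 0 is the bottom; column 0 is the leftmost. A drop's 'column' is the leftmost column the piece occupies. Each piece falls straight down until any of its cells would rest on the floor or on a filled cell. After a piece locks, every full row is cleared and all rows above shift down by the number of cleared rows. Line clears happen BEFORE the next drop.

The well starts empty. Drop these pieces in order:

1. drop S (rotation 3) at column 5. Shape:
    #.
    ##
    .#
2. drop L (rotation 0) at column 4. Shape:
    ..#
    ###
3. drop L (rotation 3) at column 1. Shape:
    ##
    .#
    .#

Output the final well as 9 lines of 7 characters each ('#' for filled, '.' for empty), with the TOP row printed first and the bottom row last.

Drop 1: S rot3 at col 5 lands with bottom-row=0; cleared 0 line(s) (total 0); column heights now [0 0 0 0 0 3 2], max=3
Drop 2: L rot0 at col 4 lands with bottom-row=3; cleared 0 line(s) (total 0); column heights now [0 0 0 0 4 4 5], max=5
Drop 3: L rot3 at col 1 lands with bottom-row=0; cleared 0 line(s) (total 0); column heights now [0 3 3 0 4 4 5], max=5

Answer: .......
.......
.......
.......
......#
....###
.##..#.
..#..##
..#...#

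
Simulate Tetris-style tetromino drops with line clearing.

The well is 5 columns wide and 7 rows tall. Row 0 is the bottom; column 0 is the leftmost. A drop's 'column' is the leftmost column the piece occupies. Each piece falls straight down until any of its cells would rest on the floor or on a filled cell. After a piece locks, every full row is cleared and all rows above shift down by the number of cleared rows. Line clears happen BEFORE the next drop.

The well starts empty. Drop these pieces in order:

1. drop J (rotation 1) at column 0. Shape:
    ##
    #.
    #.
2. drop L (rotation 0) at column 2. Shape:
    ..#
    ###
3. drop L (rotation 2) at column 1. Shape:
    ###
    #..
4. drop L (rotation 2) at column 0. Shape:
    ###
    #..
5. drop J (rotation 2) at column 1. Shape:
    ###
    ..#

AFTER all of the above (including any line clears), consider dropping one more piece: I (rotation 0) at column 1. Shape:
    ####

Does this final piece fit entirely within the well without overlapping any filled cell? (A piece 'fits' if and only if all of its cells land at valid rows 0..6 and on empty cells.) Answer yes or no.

Drop 1: J rot1 at col 0 lands with bottom-row=0; cleared 0 line(s) (total 0); column heights now [3 3 0 0 0], max=3
Drop 2: L rot0 at col 2 lands with bottom-row=0; cleared 0 line(s) (total 0); column heights now [3 3 1 1 2], max=3
Drop 3: L rot2 at col 1 lands with bottom-row=3; cleared 0 line(s) (total 0); column heights now [3 5 5 5 2], max=5
Drop 4: L rot2 at col 0 lands with bottom-row=4; cleared 0 line(s) (total 0); column heights now [6 6 6 5 2], max=6
Drop 5: J rot2 at col 1 lands with bottom-row=5; cleared 0 line(s) (total 0); column heights now [6 7 7 7 2], max=7
Test piece I rot0 at col 1 (width 4): heights before test = [6 7 7 7 2]; fits = False

Answer: no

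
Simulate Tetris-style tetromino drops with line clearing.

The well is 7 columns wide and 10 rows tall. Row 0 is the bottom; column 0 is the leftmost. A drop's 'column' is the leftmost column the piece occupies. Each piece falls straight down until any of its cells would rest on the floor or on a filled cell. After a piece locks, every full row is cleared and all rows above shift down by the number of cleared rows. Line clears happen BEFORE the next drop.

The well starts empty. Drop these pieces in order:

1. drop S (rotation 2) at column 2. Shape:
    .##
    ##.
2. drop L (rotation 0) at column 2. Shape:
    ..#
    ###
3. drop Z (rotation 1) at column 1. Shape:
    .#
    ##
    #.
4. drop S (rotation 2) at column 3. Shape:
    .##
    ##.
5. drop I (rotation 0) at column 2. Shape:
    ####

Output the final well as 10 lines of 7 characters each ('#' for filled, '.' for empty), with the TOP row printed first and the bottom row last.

Answer: .......
.......
.......
..####.
....##.
..###..
.##.#..
.####..
...##..
..##...

Derivation:
Drop 1: S rot2 at col 2 lands with bottom-row=0; cleared 0 line(s) (total 0); column heights now [0 0 1 2 2 0 0], max=2
Drop 2: L rot0 at col 2 lands with bottom-row=2; cleared 0 line(s) (total 0); column heights now [0 0 3 3 4 0 0], max=4
Drop 3: Z rot1 at col 1 lands with bottom-row=2; cleared 0 line(s) (total 0); column heights now [0 4 5 3 4 0 0], max=5
Drop 4: S rot2 at col 3 lands with bottom-row=4; cleared 0 line(s) (total 0); column heights now [0 4 5 5 6 6 0], max=6
Drop 5: I rot0 at col 2 lands with bottom-row=6; cleared 0 line(s) (total 0); column heights now [0 4 7 7 7 7 0], max=7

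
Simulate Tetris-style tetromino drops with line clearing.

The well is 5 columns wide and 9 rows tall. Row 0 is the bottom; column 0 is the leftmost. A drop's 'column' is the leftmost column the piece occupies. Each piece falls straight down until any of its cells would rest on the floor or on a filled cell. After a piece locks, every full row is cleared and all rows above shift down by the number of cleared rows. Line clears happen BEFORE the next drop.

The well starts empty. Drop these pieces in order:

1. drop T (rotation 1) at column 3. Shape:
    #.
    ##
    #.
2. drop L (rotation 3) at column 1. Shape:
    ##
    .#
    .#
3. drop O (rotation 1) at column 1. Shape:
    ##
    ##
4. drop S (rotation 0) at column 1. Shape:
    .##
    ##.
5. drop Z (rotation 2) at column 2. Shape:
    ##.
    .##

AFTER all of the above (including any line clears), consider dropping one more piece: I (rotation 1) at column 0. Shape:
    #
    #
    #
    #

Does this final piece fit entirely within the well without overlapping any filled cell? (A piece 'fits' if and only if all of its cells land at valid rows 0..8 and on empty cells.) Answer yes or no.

Drop 1: T rot1 at col 3 lands with bottom-row=0; cleared 0 line(s) (total 0); column heights now [0 0 0 3 2], max=3
Drop 2: L rot3 at col 1 lands with bottom-row=0; cleared 0 line(s) (total 0); column heights now [0 3 3 3 2], max=3
Drop 3: O rot1 at col 1 lands with bottom-row=3; cleared 0 line(s) (total 0); column heights now [0 5 5 3 2], max=5
Drop 4: S rot0 at col 1 lands with bottom-row=5; cleared 0 line(s) (total 0); column heights now [0 6 7 7 2], max=7
Drop 5: Z rot2 at col 2 lands with bottom-row=7; cleared 0 line(s) (total 0); column heights now [0 6 9 9 8], max=9
Test piece I rot1 at col 0 (width 1): heights before test = [0 6 9 9 8]; fits = True

Answer: yes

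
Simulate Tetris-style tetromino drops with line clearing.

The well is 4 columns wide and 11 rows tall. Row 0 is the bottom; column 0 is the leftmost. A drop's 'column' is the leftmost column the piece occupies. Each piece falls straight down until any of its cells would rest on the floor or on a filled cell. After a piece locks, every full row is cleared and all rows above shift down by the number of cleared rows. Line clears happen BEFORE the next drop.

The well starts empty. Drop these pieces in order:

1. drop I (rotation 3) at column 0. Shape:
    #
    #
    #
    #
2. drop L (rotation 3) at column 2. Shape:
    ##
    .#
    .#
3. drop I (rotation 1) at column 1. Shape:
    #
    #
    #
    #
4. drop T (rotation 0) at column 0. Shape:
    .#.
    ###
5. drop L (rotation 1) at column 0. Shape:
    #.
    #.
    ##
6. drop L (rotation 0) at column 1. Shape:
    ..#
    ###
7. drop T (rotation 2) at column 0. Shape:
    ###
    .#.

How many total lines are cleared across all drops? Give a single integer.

Drop 1: I rot3 at col 0 lands with bottom-row=0; cleared 0 line(s) (total 0); column heights now [4 0 0 0], max=4
Drop 2: L rot3 at col 2 lands with bottom-row=0; cleared 0 line(s) (total 0); column heights now [4 0 3 3], max=4
Drop 3: I rot1 at col 1 lands with bottom-row=0; cleared 1 line(s) (total 1); column heights now [3 3 0 2], max=3
Drop 4: T rot0 at col 0 lands with bottom-row=3; cleared 0 line(s) (total 1); column heights now [4 5 4 2], max=5
Drop 5: L rot1 at col 0 lands with bottom-row=5; cleared 0 line(s) (total 1); column heights now [8 6 4 2], max=8
Drop 6: L rot0 at col 1 lands with bottom-row=6; cleared 1 line(s) (total 2); column heights now [7 6 4 7], max=7
Drop 7: T rot2 at col 0 lands with bottom-row=6; cleared 0 line(s) (total 2); column heights now [8 8 8 7], max=8

Answer: 2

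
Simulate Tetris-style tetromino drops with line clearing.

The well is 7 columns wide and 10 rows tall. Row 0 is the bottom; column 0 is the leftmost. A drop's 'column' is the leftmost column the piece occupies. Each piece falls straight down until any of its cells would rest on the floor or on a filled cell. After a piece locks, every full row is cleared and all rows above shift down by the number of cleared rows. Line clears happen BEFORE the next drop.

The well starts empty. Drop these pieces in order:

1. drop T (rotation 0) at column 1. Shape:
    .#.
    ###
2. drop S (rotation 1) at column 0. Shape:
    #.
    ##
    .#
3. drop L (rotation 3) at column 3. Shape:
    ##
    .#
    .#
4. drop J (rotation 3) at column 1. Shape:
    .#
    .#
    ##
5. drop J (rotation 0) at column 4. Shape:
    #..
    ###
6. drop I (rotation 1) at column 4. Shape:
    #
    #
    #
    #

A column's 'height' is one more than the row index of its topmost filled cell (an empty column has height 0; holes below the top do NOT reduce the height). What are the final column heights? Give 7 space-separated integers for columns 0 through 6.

Answer: 4 4 6 3 9 4 4

Derivation:
Drop 1: T rot0 at col 1 lands with bottom-row=0; cleared 0 line(s) (total 0); column heights now [0 1 2 1 0 0 0], max=2
Drop 2: S rot1 at col 0 lands with bottom-row=1; cleared 0 line(s) (total 0); column heights now [4 3 2 1 0 0 0], max=4
Drop 3: L rot3 at col 3 lands with bottom-row=0; cleared 0 line(s) (total 0); column heights now [4 3 2 3 3 0 0], max=4
Drop 4: J rot3 at col 1 lands with bottom-row=3; cleared 0 line(s) (total 0); column heights now [4 4 6 3 3 0 0], max=6
Drop 5: J rot0 at col 4 lands with bottom-row=3; cleared 0 line(s) (total 0); column heights now [4 4 6 3 5 4 4], max=6
Drop 6: I rot1 at col 4 lands with bottom-row=5; cleared 0 line(s) (total 0); column heights now [4 4 6 3 9 4 4], max=9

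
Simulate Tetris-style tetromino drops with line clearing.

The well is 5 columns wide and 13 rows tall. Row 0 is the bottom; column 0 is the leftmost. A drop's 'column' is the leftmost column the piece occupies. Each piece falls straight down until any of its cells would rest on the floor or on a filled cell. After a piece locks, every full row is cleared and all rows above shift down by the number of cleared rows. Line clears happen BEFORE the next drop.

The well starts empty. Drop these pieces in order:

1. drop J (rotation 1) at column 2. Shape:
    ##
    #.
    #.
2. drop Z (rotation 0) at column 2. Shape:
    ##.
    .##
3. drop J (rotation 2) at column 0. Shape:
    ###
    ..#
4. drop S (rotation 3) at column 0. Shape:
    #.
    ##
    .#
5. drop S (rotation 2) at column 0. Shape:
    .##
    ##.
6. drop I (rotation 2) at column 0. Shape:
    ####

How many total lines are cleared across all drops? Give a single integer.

Drop 1: J rot1 at col 2 lands with bottom-row=0; cleared 0 line(s) (total 0); column heights now [0 0 3 3 0], max=3
Drop 2: Z rot0 at col 2 lands with bottom-row=3; cleared 0 line(s) (total 0); column heights now [0 0 5 5 4], max=5
Drop 3: J rot2 at col 0 lands with bottom-row=5; cleared 0 line(s) (total 0); column heights now [7 7 7 5 4], max=7
Drop 4: S rot3 at col 0 lands with bottom-row=7; cleared 0 line(s) (total 0); column heights now [10 9 7 5 4], max=10
Drop 5: S rot2 at col 0 lands with bottom-row=10; cleared 0 line(s) (total 0); column heights now [11 12 12 5 4], max=12
Drop 6: I rot2 at col 0 lands with bottom-row=12; cleared 0 line(s) (total 0); column heights now [13 13 13 13 4], max=13

Answer: 0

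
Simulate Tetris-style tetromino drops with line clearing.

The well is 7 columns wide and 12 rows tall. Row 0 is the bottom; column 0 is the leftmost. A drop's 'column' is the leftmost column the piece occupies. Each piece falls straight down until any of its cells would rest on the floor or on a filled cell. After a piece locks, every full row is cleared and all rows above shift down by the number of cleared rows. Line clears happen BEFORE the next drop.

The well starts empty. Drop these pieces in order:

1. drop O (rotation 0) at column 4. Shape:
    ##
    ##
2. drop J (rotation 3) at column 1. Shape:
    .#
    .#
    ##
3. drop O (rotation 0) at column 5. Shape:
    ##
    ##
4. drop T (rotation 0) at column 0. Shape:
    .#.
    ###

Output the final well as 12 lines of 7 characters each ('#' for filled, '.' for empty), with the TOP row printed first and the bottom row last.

Drop 1: O rot0 at col 4 lands with bottom-row=0; cleared 0 line(s) (total 0); column heights now [0 0 0 0 2 2 0], max=2
Drop 2: J rot3 at col 1 lands with bottom-row=0; cleared 0 line(s) (total 0); column heights now [0 1 3 0 2 2 0], max=3
Drop 3: O rot0 at col 5 lands with bottom-row=2; cleared 0 line(s) (total 0); column heights now [0 1 3 0 2 4 4], max=4
Drop 4: T rot0 at col 0 lands with bottom-row=3; cleared 0 line(s) (total 0); column heights now [4 5 4 0 2 4 4], max=5

Answer: .......
.......
.......
.......
.......
.......
.......
.#.....
###..##
..#..##
..#.##.
.##.##.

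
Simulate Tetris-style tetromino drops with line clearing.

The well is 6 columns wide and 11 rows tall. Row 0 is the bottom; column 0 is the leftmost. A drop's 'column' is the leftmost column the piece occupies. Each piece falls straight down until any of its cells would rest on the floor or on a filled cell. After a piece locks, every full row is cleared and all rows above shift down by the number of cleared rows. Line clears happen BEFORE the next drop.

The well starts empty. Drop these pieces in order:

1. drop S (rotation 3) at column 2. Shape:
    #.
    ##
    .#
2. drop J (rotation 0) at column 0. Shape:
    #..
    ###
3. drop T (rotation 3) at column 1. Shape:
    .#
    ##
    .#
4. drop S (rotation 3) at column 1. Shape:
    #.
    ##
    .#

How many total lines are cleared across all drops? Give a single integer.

Drop 1: S rot3 at col 2 lands with bottom-row=0; cleared 0 line(s) (total 0); column heights now [0 0 3 2 0 0], max=3
Drop 2: J rot0 at col 0 lands with bottom-row=3; cleared 0 line(s) (total 0); column heights now [5 4 4 2 0 0], max=5
Drop 3: T rot3 at col 1 lands with bottom-row=4; cleared 0 line(s) (total 0); column heights now [5 6 7 2 0 0], max=7
Drop 4: S rot3 at col 1 lands with bottom-row=7; cleared 0 line(s) (total 0); column heights now [5 10 9 2 0 0], max=10

Answer: 0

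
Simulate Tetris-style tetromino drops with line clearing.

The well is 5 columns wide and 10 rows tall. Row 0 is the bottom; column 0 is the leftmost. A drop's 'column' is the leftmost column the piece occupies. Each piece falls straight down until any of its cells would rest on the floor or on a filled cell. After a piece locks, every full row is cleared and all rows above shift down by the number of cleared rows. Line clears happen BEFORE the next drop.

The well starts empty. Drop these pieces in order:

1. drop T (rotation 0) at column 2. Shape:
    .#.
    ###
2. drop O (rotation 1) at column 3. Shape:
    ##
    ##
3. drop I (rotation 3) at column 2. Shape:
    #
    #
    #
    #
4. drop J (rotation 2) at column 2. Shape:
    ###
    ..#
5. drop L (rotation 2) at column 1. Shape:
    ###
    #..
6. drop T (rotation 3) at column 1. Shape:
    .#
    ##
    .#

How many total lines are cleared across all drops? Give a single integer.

Answer: 0

Derivation:
Drop 1: T rot0 at col 2 lands with bottom-row=0; cleared 0 line(s) (total 0); column heights now [0 0 1 2 1], max=2
Drop 2: O rot1 at col 3 lands with bottom-row=2; cleared 0 line(s) (total 0); column heights now [0 0 1 4 4], max=4
Drop 3: I rot3 at col 2 lands with bottom-row=1; cleared 0 line(s) (total 0); column heights now [0 0 5 4 4], max=5
Drop 4: J rot2 at col 2 lands with bottom-row=4; cleared 0 line(s) (total 0); column heights now [0 0 6 6 6], max=6
Drop 5: L rot2 at col 1 lands with bottom-row=5; cleared 0 line(s) (total 0); column heights now [0 7 7 7 6], max=7
Drop 6: T rot3 at col 1 lands with bottom-row=7; cleared 0 line(s) (total 0); column heights now [0 9 10 7 6], max=10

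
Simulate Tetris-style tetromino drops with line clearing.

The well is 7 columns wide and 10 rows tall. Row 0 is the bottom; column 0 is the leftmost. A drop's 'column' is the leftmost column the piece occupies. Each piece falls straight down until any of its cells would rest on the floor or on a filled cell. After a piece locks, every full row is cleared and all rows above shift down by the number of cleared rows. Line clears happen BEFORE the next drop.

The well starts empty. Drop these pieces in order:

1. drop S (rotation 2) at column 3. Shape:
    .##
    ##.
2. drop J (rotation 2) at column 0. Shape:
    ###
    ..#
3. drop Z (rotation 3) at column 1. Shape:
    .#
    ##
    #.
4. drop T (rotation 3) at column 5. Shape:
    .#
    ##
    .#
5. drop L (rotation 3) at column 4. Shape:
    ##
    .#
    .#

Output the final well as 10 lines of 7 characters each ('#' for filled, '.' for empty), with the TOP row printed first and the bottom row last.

Drop 1: S rot2 at col 3 lands with bottom-row=0; cleared 0 line(s) (total 0); column heights now [0 0 0 1 2 2 0], max=2
Drop 2: J rot2 at col 0 lands with bottom-row=0; cleared 0 line(s) (total 0); column heights now [2 2 2 1 2 2 0], max=2
Drop 3: Z rot3 at col 1 lands with bottom-row=2; cleared 0 line(s) (total 0); column heights now [2 4 5 1 2 2 0], max=5
Drop 4: T rot3 at col 5 lands with bottom-row=1; cleared 0 line(s) (total 0); column heights now [2 4 5 1 2 3 4], max=5
Drop 5: L rot3 at col 4 lands with bottom-row=3; cleared 0 line(s) (total 0); column heights now [2 4 5 1 6 6 4], max=6

Answer: .......
.......
.......
.......
....##.
..#..#.
.##..##
.#...##
###.###
..###..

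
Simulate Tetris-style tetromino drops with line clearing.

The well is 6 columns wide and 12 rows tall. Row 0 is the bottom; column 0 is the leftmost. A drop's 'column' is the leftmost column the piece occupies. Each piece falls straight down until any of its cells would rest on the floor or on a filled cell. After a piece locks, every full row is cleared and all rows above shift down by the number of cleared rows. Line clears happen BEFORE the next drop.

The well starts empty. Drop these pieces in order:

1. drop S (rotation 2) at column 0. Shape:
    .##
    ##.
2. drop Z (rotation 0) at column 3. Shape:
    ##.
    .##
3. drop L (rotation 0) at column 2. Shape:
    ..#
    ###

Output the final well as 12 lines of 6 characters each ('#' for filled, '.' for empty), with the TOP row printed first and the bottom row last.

Drop 1: S rot2 at col 0 lands with bottom-row=0; cleared 0 line(s) (total 0); column heights now [1 2 2 0 0 0], max=2
Drop 2: Z rot0 at col 3 lands with bottom-row=0; cleared 0 line(s) (total 0); column heights now [1 2 2 2 2 1], max=2
Drop 3: L rot0 at col 2 lands with bottom-row=2; cleared 0 line(s) (total 0); column heights now [1 2 3 3 4 1], max=4

Answer: ......
......
......
......
......
......
......
......
....#.
..###.
.####.
##..##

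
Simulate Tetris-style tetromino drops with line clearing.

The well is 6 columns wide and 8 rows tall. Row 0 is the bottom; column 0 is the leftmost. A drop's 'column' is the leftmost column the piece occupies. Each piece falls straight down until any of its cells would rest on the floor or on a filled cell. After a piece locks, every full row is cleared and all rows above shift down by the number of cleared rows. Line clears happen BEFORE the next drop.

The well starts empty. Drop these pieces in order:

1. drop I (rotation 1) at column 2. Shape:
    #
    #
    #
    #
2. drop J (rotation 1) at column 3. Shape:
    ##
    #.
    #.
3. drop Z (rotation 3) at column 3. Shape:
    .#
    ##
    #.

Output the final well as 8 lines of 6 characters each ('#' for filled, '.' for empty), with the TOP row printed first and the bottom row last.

Answer: ......
......
....#.
...##.
..##..
..###.
..##..
..##..

Derivation:
Drop 1: I rot1 at col 2 lands with bottom-row=0; cleared 0 line(s) (total 0); column heights now [0 0 4 0 0 0], max=4
Drop 2: J rot1 at col 3 lands with bottom-row=0; cleared 0 line(s) (total 0); column heights now [0 0 4 3 3 0], max=4
Drop 3: Z rot3 at col 3 lands with bottom-row=3; cleared 0 line(s) (total 0); column heights now [0 0 4 5 6 0], max=6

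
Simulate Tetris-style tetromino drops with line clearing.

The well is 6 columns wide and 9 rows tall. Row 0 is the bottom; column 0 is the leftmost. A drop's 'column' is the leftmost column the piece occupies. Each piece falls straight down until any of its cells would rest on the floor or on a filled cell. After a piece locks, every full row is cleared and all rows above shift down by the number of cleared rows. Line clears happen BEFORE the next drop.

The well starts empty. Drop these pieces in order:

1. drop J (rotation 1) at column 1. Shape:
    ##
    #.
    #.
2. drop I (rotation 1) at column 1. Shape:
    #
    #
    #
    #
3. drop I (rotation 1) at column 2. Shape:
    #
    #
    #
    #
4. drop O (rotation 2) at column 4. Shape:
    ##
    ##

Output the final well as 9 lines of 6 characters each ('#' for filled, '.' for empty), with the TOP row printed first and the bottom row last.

Answer: ......
......
.##...
.##...
.##...
.##...
.##...
.#..##
.#..##

Derivation:
Drop 1: J rot1 at col 1 lands with bottom-row=0; cleared 0 line(s) (total 0); column heights now [0 3 3 0 0 0], max=3
Drop 2: I rot1 at col 1 lands with bottom-row=3; cleared 0 line(s) (total 0); column heights now [0 7 3 0 0 0], max=7
Drop 3: I rot1 at col 2 lands with bottom-row=3; cleared 0 line(s) (total 0); column heights now [0 7 7 0 0 0], max=7
Drop 4: O rot2 at col 4 lands with bottom-row=0; cleared 0 line(s) (total 0); column heights now [0 7 7 0 2 2], max=7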